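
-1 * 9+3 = -6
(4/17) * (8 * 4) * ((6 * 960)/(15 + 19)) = 368640/289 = 1275.57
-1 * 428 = -428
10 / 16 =5 / 8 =0.62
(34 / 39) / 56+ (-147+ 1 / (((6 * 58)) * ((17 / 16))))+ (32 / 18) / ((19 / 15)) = -1489085245 / 10228764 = -145.58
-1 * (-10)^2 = -100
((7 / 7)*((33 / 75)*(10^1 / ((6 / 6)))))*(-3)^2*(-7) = -1386 / 5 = -277.20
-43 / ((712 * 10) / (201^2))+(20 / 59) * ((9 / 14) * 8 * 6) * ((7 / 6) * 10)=-51233337 / 420080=-121.96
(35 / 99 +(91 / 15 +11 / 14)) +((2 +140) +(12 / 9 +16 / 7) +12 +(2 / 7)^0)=1149167 / 6930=165.82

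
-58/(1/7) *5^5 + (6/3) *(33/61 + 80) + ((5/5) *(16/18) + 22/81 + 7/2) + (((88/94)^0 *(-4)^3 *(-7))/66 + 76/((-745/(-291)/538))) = -101439815793299/80982990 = -1252606.45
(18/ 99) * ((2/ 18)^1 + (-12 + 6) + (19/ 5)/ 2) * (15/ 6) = -359/ 198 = -1.81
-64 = -64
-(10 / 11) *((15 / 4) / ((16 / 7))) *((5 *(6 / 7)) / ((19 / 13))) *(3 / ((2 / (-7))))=307125 / 6688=45.92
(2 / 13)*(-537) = -1074 / 13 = -82.62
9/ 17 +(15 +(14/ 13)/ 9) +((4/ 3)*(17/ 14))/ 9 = 661160/ 41769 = 15.83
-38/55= -0.69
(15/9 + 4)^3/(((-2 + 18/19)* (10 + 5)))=-93347/8100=-11.52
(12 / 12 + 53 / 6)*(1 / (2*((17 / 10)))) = 295 / 102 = 2.89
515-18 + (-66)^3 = -286999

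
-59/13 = -4.54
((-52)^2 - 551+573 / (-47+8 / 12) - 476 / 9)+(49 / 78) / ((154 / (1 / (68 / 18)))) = 50793690335 / 24329448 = 2087.75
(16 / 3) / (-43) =-16 / 129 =-0.12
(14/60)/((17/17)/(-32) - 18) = -112/8655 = -0.01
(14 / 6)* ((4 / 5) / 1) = 28 / 15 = 1.87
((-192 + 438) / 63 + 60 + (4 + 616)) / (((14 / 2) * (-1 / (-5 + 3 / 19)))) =1321304 / 2793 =473.08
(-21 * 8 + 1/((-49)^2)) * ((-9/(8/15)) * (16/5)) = 21781818/2401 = 9071.98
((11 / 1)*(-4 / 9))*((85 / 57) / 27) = -3740 / 13851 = -0.27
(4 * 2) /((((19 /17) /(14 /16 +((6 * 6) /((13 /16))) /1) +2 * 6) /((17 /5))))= 2716022 /1200715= 2.26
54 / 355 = 0.15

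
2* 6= 12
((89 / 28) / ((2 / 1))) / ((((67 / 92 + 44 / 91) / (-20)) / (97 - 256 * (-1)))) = -18787366 / 2029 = -9259.42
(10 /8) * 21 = 105 /4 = 26.25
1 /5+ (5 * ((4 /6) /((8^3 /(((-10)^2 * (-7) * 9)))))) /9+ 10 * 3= 25.64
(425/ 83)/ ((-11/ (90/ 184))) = -19125/ 83996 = -0.23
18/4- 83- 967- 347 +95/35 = -19457/14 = -1389.79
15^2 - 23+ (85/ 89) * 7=18573/ 89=208.69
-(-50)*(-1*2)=-100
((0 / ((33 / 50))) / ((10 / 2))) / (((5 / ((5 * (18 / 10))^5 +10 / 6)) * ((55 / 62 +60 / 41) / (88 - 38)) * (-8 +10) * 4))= 0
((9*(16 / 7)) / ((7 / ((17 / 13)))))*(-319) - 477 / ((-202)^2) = -31864637097 / 25992148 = -1225.93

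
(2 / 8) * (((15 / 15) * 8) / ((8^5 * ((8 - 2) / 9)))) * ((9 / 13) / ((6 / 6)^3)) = 0.00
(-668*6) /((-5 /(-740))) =-593184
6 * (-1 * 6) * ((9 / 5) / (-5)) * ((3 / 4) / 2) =4.86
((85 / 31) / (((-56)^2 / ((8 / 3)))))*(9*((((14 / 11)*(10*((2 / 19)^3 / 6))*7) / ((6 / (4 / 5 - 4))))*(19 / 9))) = -1360 / 3323727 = -0.00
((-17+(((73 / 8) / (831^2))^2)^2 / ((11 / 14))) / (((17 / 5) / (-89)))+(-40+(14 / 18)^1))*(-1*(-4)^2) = -35340119079153667356905177215733 / 5443268615012031185188642176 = -6492.44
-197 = -197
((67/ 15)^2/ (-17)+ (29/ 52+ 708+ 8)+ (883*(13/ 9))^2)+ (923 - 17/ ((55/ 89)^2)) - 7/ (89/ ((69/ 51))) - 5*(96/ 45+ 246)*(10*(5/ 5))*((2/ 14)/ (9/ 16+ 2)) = 1801060997589772363/ 1106533488060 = 1627660.63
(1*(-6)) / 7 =-6 / 7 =-0.86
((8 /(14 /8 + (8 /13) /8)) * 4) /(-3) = -1664 /285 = -5.84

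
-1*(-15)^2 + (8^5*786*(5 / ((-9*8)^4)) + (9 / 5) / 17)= -40915892 / 185895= -220.10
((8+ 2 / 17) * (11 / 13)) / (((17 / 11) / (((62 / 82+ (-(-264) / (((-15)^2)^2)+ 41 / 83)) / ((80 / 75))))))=100307271031 / 19177606500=5.23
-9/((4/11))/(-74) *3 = 297/296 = 1.00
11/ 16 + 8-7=27/ 16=1.69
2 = 2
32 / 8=4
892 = 892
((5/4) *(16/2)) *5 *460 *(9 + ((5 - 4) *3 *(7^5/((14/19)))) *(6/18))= 524825500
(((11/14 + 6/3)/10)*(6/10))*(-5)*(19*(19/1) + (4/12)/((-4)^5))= -43250649/143360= -301.69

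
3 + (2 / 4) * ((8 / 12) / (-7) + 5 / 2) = 353 / 84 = 4.20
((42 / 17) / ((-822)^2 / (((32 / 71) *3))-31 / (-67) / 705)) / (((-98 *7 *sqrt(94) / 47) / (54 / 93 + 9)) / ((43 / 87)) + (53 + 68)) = 41666848610698080 *sqrt(94) / 37590283256515209865907761 + 1635662608250766480 / 37590283256515209865907761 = 0.00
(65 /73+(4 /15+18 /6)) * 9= 13656 /365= 37.41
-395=-395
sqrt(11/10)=sqrt(110)/10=1.05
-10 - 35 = -45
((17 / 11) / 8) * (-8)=-17 / 11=-1.55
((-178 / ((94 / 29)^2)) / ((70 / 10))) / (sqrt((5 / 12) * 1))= -74849 * sqrt(15) / 77315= -3.75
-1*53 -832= -885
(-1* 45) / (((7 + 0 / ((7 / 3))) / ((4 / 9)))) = -2.86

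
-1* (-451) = 451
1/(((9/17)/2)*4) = 17/18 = 0.94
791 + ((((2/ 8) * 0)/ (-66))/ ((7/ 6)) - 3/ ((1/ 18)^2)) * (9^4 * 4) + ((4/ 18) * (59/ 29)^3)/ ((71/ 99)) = -44170785754025/ 1731619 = -25508374.39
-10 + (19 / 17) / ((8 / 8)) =-151 / 17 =-8.88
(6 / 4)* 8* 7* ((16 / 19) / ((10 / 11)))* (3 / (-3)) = -7392 / 95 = -77.81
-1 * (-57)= 57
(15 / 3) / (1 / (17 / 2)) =85 / 2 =42.50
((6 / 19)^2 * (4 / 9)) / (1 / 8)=128 / 361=0.35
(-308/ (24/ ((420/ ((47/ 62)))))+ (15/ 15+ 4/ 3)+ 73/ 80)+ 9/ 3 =-7103.97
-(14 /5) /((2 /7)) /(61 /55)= -8.84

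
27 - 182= -155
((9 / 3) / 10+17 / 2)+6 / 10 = 47 / 5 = 9.40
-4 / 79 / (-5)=4 / 395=0.01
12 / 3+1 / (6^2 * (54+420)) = 68257 / 17064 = 4.00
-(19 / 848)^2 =-361 / 719104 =-0.00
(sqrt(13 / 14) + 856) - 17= sqrt(182) / 14 + 839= 839.96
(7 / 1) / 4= 7 / 4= 1.75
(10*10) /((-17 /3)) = -300 /17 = -17.65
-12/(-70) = 6/35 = 0.17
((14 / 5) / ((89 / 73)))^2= 1044484 / 198025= 5.27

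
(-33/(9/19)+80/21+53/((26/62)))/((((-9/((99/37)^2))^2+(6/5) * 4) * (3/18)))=195961586040/3442794719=56.92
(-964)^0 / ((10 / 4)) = 2 / 5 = 0.40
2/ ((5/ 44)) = 88/ 5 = 17.60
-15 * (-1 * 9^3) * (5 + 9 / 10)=129033 / 2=64516.50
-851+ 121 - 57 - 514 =-1301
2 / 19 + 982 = 982.11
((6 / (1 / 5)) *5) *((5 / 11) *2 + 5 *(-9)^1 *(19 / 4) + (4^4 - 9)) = 112725 / 22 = 5123.86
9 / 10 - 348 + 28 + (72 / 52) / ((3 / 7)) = -41063 / 130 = -315.87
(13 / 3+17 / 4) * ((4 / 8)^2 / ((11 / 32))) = 206 / 33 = 6.24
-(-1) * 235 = 235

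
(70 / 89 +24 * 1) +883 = 907.79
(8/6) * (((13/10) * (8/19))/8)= 26/285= 0.09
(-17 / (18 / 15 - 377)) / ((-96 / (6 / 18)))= -85 / 541152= -0.00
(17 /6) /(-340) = -1 /120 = -0.01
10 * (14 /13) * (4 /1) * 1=560 /13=43.08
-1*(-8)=8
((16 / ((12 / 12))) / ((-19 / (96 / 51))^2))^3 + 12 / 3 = 4546690841724260 / 1135573198803289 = 4.00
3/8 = 0.38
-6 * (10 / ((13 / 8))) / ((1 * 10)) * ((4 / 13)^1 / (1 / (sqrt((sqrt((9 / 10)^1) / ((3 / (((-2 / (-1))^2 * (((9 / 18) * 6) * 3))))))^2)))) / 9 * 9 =-3456 * sqrt(10) / 845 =-12.93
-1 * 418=-418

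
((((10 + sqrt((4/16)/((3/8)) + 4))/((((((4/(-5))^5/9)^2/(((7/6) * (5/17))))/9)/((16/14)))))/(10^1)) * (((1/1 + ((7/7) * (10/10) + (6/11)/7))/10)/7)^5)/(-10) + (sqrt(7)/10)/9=-4746093750/773379662553883 - 158203125 * sqrt(42)/773379662553883 + sqrt(7)/90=0.03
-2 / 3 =-0.67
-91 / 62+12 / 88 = -454 / 341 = -1.33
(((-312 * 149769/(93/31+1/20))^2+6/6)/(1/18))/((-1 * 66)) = -2620199106207831963/40931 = -64015027881259.48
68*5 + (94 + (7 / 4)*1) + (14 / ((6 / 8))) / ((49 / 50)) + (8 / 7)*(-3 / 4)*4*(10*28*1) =-42437 / 84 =-505.20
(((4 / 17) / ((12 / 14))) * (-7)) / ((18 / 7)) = -343 / 459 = -0.75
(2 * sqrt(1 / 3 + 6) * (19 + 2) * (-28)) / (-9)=392 * sqrt(57) / 9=328.84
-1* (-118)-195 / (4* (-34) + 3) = 15889 / 133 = 119.47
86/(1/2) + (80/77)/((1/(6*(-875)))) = -58108/11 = -5282.55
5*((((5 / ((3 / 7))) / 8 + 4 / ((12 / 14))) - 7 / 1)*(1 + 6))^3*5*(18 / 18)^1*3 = -8823675 / 512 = -17233.74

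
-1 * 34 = -34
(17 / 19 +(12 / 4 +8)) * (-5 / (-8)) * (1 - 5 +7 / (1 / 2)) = 2825 / 38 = 74.34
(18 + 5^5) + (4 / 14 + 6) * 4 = 22177 / 7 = 3168.14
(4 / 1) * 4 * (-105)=-1680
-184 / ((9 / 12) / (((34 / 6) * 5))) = -62560 / 9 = -6951.11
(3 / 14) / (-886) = -3 / 12404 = -0.00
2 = 2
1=1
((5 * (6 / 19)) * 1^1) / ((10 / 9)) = 27 / 19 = 1.42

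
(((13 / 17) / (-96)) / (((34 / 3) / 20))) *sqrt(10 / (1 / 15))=-325 *sqrt(6) / 4624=-0.17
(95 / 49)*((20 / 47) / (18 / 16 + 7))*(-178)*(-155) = 83873600 / 29939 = 2801.48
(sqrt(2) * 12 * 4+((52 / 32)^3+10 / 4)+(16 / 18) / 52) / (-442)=-24 * sqrt(2) / 221-407833 / 26477568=-0.17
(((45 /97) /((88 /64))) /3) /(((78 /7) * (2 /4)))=280 /13871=0.02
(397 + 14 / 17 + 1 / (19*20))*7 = 17989699 / 6460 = 2784.78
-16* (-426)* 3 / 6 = 3408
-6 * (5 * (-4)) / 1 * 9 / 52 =20.77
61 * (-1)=-61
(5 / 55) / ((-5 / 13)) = -13 / 55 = -0.24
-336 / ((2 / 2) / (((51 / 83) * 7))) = -119952 / 83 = -1445.20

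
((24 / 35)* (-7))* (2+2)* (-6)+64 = 896 / 5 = 179.20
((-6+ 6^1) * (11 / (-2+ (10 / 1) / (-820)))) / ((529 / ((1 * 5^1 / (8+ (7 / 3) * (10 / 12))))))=0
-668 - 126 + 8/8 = -793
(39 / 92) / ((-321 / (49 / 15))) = -637 / 147660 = -0.00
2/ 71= 0.03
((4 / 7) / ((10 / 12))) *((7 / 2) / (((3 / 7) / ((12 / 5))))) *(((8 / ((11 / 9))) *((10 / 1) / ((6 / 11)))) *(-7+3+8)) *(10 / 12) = 5376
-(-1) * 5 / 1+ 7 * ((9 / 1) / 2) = 73 / 2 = 36.50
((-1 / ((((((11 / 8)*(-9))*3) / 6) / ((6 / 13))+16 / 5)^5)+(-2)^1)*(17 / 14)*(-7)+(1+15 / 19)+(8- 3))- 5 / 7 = 35639070407398913117 / 1544480980842551269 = 23.08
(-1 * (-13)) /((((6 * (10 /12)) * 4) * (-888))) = -0.00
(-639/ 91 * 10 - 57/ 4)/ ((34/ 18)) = -276723/ 6188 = -44.72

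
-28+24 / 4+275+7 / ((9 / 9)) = 260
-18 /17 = -1.06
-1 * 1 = -1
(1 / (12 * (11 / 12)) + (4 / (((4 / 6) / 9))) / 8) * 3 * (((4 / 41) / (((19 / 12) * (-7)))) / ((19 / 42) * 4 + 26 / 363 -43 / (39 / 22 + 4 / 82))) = 293758542 / 35328306697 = 0.01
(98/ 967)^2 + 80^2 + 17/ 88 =526658866465/ 82287832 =6400.20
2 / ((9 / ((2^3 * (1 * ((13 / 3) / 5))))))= 208 / 135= 1.54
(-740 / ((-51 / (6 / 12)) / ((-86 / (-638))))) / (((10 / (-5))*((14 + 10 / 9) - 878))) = 23865 / 42115018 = 0.00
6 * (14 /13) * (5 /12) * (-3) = -105 /13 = -8.08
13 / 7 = 1.86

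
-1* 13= -13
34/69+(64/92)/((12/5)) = 18/23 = 0.78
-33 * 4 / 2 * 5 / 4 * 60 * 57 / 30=-9405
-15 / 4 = -3.75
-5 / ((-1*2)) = 2.50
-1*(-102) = 102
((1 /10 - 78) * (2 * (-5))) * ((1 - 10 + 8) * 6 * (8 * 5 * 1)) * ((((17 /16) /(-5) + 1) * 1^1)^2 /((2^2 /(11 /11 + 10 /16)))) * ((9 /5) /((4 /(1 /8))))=-1085239701 /409600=-2649.51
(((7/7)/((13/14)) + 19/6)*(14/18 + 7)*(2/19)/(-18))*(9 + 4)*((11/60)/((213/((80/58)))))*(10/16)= -637175/342230508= -0.00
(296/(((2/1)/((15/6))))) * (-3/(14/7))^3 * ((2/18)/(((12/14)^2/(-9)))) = 27195/16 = 1699.69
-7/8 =-0.88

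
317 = 317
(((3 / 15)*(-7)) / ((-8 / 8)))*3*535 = 2247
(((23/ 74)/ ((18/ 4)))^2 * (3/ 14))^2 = 279841/ 267787620324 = 0.00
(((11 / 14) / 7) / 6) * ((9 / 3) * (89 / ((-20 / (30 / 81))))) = -979 / 10584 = -0.09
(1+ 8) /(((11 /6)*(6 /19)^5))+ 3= 1566.19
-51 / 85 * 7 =-21 / 5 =-4.20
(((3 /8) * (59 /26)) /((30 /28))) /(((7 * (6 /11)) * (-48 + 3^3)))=-649 /65520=-0.01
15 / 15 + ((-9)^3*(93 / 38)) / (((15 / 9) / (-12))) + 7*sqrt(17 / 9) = 7*sqrt(17) / 3 + 1220441 / 95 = 12856.37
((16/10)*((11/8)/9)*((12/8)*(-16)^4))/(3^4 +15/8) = 2883584/9945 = 289.95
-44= -44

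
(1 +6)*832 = 5824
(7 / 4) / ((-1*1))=-7 / 4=-1.75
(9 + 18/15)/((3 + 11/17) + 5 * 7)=289/1095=0.26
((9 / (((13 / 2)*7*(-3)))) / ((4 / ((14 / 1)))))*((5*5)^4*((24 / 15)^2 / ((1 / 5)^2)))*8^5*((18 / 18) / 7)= -2457600000000 / 91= -27006593406.59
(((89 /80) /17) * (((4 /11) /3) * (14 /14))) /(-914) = -89 /10255080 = -0.00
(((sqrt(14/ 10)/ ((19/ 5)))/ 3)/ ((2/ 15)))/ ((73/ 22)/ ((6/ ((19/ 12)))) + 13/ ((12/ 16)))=3960* sqrt(35)/ 548017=0.04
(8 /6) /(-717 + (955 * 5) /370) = -0.00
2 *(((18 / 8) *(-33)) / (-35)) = 297 / 70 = 4.24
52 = 52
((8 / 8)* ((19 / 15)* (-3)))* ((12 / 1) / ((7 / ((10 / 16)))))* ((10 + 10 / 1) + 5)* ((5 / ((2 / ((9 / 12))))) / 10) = -4275 / 224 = -19.08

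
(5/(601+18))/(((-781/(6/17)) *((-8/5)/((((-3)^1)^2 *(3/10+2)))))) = 3105/65747704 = 0.00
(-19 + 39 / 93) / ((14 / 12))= -3456 / 217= -15.93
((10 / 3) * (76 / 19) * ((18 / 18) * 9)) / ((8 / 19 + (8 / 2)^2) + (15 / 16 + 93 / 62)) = 12160 / 1911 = 6.36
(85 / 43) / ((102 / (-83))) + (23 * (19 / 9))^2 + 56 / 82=673092337 / 285606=2356.72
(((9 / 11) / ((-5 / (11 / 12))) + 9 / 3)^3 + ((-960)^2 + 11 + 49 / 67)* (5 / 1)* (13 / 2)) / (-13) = -16054488767931 / 6968000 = -2304031.11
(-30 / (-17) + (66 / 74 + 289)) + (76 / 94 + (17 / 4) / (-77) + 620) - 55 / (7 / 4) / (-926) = 549526095853 / 602257436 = 912.44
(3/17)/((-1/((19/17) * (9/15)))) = -171/1445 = -0.12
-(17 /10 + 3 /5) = -23 /10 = -2.30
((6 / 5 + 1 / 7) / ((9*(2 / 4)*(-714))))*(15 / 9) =-47 / 67473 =-0.00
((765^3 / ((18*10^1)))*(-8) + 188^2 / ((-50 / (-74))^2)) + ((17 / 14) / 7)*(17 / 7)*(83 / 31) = -263435650255649 / 13291250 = -19820231.37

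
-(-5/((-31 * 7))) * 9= -45/217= -0.21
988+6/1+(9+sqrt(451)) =sqrt(451)+1003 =1024.24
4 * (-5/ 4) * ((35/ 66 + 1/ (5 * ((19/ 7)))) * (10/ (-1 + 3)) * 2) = -18935/ 627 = -30.20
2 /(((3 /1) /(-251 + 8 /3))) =-1490 /9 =-165.56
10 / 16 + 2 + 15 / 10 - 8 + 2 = -15 / 8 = -1.88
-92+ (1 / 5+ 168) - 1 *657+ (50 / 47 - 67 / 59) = -8053787 / 13865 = -580.87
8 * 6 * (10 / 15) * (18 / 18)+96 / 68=568 / 17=33.41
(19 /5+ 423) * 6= 12804 /5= 2560.80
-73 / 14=-5.21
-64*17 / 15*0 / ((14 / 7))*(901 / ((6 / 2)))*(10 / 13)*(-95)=0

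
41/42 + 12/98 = 323/294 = 1.10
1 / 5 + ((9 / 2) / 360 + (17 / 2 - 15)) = -503 / 80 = -6.29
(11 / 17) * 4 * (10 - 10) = 0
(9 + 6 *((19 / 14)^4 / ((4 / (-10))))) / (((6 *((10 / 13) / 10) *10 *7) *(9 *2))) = -6972641 / 96808320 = -0.07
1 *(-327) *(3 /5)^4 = -26487 /625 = -42.38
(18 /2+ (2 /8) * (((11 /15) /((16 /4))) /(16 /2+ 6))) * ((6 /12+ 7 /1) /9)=30251 /4032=7.50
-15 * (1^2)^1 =-15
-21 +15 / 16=-321 / 16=-20.06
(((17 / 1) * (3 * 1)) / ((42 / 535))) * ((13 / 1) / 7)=118235 / 98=1206.48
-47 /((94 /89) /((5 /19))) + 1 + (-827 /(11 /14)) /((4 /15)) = -827171 /209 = -3957.76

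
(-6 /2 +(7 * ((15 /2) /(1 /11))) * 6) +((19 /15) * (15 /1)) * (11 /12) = 41753 /12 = 3479.42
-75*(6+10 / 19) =-9300 / 19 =-489.47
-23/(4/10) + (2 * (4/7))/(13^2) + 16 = -98173/2366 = -41.49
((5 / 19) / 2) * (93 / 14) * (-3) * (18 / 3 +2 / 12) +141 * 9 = 1333011 / 1064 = 1252.83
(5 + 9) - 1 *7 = 7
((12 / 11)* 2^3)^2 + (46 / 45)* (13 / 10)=2109779 / 27225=77.49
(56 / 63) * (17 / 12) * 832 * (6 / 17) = 3328 / 9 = 369.78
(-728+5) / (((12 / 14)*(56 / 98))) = -11809 / 8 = -1476.12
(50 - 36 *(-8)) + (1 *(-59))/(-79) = 26761/79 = 338.75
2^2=4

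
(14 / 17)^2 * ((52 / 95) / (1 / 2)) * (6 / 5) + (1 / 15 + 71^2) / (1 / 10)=20760739712 / 411825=50411.56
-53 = -53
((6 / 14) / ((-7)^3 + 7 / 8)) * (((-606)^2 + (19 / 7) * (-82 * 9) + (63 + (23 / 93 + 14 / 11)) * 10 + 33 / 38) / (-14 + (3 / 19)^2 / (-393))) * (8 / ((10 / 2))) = 7929933416806304 / 151392291255205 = 52.38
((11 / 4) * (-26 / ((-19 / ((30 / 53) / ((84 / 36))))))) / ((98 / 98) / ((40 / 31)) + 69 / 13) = 3346200 / 22295987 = 0.15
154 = 154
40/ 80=1/ 2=0.50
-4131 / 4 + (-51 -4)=-4351 / 4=-1087.75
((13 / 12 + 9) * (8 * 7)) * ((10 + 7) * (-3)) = -28798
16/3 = 5.33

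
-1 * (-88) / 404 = 22 / 101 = 0.22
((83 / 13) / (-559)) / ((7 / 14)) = -166 / 7267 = -0.02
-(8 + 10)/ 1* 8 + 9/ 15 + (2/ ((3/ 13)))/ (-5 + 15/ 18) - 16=-161.48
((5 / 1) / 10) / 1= 1 / 2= 0.50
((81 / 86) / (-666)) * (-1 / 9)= 1 / 6364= 0.00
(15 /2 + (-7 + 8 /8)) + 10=23 /2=11.50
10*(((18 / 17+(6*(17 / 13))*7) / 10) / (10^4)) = 3093 / 552500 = 0.01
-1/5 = -0.20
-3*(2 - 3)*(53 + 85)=414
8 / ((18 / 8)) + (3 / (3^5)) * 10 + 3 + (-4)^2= 1837 / 81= 22.68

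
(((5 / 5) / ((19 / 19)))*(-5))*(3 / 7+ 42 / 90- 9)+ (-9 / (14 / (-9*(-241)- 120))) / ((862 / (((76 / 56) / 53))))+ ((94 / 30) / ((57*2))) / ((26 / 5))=805983374269 / 19905755688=40.49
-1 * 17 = -17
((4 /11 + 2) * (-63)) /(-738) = 91 /451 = 0.20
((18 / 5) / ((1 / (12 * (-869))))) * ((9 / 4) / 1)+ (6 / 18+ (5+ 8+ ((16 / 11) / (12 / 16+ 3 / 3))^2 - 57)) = -7515876913 / 88935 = -84509.78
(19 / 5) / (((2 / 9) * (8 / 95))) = 3249 / 16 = 203.06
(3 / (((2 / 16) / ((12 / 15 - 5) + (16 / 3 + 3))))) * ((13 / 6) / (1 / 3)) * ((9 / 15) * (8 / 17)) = 77376 / 425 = 182.06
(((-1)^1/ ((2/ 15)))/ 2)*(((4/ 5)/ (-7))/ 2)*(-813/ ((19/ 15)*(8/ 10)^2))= -214.90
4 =4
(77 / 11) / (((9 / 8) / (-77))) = -4312 / 9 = -479.11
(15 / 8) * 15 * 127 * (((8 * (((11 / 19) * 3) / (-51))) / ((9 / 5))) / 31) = -174625 / 10013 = -17.44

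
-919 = -919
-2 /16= -1 /8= -0.12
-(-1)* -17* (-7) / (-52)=-119 / 52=-2.29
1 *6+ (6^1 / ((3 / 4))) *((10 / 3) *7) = 578 / 3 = 192.67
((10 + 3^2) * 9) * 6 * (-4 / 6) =-684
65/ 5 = 13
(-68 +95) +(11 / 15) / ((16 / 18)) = 1113 / 40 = 27.82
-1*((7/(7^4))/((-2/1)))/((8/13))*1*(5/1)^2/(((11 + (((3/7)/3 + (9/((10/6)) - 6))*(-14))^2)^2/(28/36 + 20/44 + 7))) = 165546875/916785212112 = 0.00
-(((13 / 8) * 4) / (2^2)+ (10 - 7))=-37 / 8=-4.62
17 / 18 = 0.94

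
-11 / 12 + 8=85 / 12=7.08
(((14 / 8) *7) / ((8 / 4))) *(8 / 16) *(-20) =-245 / 4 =-61.25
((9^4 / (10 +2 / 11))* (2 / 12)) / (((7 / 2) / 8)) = 24057 / 98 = 245.48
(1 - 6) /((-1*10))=1 /2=0.50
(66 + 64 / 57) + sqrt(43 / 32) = sqrt(86) / 8 + 3826 / 57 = 68.28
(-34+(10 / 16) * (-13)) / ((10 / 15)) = -1011 / 16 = -63.19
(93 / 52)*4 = 93 / 13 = 7.15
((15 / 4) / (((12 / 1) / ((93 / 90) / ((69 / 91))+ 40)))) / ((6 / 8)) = 17.23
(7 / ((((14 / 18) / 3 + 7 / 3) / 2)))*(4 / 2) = 54 / 5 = 10.80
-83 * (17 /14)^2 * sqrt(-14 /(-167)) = -23987 * sqrt(2338) /32732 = -35.43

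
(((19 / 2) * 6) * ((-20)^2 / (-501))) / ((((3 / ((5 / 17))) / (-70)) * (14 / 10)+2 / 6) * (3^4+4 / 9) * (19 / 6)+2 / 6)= -307800000 / 227857973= -1.35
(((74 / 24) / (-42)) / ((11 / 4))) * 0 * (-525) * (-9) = 0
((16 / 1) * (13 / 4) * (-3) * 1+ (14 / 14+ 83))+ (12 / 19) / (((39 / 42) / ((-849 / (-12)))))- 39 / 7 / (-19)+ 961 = 1620790 / 1729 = 937.41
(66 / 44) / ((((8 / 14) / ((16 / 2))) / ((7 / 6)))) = 49 / 2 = 24.50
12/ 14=6/ 7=0.86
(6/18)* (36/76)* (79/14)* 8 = 948/133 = 7.13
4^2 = 16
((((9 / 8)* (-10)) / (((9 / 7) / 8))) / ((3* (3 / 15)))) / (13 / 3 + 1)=-21.88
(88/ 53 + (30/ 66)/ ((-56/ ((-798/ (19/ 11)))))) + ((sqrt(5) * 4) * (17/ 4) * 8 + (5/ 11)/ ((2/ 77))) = 4857/ 212 + 136 * sqrt(5) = 327.02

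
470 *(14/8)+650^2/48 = 9624.58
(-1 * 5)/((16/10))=-25/8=-3.12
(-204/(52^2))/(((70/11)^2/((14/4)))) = -6171/946400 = -0.01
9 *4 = 36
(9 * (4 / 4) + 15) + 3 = 27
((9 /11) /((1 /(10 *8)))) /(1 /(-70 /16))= -3150 /11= -286.36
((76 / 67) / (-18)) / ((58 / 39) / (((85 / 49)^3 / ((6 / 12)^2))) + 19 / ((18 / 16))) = -606755500 / 163296250021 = -0.00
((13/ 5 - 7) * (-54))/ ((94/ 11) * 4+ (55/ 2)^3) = 104544/ 9165665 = 0.01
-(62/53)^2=-3844/2809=-1.37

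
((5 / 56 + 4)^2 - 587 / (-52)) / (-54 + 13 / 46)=-26264643 / 50368864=-0.52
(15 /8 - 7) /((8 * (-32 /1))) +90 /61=186821 /124928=1.50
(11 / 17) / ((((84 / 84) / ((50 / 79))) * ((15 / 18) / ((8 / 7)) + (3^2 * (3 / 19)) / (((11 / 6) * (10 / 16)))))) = 27588000 / 132665569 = 0.21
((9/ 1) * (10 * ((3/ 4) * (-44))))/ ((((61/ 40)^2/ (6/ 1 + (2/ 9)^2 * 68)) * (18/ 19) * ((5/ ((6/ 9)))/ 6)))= -1013900800/ 100467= -10091.88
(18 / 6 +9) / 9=4 / 3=1.33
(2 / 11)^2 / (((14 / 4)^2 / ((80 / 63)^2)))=102400 / 23532201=0.00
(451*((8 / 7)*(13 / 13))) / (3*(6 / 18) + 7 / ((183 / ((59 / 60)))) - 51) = -39615840 / 3840109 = -10.32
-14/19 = -0.74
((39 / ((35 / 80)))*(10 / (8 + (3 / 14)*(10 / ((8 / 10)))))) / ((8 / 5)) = 1200 / 23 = 52.17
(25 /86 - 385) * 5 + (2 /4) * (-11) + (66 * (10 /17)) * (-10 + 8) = -1466893 /731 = -2006.69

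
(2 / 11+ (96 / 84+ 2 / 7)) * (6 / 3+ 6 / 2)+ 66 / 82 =27961 / 3157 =8.86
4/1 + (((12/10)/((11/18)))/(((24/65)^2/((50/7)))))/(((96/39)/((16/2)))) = 833731/2464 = 338.36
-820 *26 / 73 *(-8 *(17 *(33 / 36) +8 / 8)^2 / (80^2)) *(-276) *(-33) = 5340155249 / 5840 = 914410.15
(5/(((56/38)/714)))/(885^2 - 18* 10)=323/104406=0.00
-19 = -19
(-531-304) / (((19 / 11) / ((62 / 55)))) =-10354 / 19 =-544.95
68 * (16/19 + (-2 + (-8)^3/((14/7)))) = -332248/19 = -17486.74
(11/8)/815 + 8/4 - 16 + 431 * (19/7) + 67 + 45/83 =4634389791/3788120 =1223.40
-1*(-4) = 4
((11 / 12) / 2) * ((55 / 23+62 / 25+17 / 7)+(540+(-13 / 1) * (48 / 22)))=3829317 / 16100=237.85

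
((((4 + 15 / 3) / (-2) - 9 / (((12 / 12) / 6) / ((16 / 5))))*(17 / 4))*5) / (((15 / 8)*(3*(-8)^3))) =3349 / 2560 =1.31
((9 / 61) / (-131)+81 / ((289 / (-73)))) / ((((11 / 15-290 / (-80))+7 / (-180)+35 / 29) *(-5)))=0.74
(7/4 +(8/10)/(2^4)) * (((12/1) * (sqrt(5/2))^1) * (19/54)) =12.02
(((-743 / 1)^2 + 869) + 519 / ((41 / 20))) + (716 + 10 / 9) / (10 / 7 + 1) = 3471895052 / 6273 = 553466.45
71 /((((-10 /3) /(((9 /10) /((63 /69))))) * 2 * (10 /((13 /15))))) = -63687 /70000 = -0.91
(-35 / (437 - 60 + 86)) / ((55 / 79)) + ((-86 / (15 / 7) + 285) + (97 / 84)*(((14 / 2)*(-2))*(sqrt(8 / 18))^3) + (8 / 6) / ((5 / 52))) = 523575806 / 2062665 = 253.83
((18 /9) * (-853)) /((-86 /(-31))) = -614.95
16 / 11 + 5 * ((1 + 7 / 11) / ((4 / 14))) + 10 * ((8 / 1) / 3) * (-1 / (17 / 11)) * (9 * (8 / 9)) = -60559 / 561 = -107.95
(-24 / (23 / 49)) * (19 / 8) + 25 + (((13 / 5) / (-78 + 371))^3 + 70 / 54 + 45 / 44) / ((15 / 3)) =-41225608485236047 / 429563285167500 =-95.97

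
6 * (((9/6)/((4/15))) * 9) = 1215/4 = 303.75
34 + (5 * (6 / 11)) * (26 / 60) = 387 / 11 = 35.18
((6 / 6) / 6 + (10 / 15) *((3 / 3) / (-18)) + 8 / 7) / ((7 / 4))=962 / 1323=0.73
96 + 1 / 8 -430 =-2671 / 8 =-333.88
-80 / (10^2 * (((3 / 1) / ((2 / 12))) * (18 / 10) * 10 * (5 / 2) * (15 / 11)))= -22 / 30375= -0.00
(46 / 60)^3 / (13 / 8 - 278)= -12167 / 7462125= -0.00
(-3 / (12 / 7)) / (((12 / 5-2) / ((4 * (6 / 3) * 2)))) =-70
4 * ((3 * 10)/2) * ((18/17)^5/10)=11337408/1419857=7.98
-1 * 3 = -3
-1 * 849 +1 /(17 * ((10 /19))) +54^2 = 351409 /170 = 2067.11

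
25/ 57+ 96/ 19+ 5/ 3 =136/ 19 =7.16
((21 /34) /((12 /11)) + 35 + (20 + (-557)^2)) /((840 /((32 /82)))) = 42201421 /292740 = 144.16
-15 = -15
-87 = -87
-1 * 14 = -14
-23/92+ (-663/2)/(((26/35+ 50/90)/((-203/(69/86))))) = 2430667933/37628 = 64597.32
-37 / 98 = -0.38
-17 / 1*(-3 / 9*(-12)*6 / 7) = -408 / 7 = -58.29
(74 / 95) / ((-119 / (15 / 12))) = -37 / 4522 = -0.01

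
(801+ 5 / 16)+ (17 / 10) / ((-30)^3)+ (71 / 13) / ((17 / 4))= 23945496559 / 29835000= 802.60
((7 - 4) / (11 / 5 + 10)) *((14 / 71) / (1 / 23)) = 4830 / 4331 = 1.12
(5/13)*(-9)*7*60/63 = -300/13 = -23.08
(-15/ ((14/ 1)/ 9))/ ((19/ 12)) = -810/ 133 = -6.09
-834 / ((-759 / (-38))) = -10564 / 253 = -41.75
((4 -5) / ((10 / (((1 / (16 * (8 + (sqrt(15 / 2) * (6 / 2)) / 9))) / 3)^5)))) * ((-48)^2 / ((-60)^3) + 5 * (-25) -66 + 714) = -32709256501 / 4324040632387031040000 + 29673303421 * sqrt(30) / 41510790070915497984000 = -0.00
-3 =-3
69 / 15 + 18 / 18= 28 / 5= 5.60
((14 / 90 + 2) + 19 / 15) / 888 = 77 / 19980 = 0.00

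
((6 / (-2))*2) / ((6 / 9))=-9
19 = 19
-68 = -68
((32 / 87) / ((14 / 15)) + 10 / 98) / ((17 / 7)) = 705 / 3451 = 0.20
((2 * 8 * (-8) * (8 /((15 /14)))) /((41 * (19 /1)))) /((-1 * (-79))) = -14336 /923115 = -0.02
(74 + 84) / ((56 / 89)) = 7031 / 28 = 251.11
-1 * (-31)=31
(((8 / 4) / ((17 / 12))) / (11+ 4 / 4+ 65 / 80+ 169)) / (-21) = -128 / 346171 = -0.00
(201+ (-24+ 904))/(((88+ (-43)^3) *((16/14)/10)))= -1645/13812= -0.12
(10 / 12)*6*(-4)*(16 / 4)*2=-160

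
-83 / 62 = -1.34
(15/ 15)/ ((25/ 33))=33/ 25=1.32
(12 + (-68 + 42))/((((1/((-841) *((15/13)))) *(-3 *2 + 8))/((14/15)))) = 6339.85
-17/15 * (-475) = 1615/3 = 538.33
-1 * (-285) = 285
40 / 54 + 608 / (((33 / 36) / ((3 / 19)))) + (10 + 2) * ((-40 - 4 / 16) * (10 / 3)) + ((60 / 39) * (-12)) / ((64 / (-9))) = -23195897 / 15444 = -1501.94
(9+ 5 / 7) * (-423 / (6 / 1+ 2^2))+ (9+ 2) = -399.91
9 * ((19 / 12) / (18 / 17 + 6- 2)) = 969 / 344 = 2.82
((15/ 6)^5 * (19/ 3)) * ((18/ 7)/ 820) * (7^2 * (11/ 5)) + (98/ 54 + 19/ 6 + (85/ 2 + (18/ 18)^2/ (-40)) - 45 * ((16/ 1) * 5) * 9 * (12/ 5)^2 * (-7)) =1306624.54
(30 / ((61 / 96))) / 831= 960 / 16897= 0.06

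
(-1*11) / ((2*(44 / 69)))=-69 / 8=-8.62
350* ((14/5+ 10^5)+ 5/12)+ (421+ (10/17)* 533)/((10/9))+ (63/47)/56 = 3355971331207/95880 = 35001786.93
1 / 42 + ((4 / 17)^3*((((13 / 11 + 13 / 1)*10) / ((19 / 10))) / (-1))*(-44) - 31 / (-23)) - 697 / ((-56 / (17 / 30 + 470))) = 7094861615523 / 1202309360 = 5901.03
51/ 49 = 1.04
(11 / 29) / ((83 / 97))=0.44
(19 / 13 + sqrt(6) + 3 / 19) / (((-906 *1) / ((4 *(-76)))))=3200 / 5889 + 152 *sqrt(6) / 453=1.37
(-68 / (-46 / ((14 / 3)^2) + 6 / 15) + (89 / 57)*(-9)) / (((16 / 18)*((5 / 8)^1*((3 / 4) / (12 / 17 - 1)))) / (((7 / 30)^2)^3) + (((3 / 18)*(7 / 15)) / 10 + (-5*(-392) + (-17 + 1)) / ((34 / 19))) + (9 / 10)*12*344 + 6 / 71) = -52279625199582900 / 8101470297760330819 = -0.01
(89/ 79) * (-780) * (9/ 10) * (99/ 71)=-6185322/ 5609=-1102.75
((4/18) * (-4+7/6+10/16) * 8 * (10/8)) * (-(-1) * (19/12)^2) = -95665/7776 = -12.30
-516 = -516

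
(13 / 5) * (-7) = -91 / 5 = -18.20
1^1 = 1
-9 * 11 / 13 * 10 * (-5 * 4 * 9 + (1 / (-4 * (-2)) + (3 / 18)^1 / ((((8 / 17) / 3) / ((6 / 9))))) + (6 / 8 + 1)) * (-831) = -291917835 / 26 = -11227609.04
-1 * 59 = -59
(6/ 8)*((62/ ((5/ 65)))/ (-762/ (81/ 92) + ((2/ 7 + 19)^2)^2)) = 78375843/ 17823920614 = 0.00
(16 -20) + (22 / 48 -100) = -2485 / 24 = -103.54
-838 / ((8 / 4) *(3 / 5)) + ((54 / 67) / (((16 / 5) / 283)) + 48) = -931121 / 1608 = -579.06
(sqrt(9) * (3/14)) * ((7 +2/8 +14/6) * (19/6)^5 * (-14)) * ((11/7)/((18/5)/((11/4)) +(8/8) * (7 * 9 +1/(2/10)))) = -622.69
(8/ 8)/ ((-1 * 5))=-1/ 5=-0.20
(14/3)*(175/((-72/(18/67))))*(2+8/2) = -1225/67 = -18.28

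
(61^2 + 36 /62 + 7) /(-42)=-57793 /651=-88.78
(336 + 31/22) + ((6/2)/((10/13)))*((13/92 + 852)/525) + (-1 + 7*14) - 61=672518271/1771000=379.74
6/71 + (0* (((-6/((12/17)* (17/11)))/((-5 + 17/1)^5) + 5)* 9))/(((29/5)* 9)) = 6/71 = 0.08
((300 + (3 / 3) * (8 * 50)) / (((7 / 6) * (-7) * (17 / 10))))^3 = -216000000000 / 1685159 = -128177.82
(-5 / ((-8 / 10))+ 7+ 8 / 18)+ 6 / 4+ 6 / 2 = 655 / 36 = 18.19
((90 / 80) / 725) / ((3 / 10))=3 / 580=0.01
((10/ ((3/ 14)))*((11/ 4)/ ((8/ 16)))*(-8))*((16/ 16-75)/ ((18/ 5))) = 1139600/ 27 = 42207.41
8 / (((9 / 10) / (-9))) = -80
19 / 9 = 2.11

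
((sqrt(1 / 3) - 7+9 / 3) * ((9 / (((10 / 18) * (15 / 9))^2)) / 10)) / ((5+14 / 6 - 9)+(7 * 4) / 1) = -0.14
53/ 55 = 0.96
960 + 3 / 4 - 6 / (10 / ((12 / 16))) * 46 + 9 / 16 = 75249 / 80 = 940.61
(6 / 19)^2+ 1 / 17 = 973 / 6137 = 0.16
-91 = -91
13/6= 2.17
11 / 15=0.73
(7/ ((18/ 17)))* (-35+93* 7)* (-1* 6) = -24434.67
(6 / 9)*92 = 61.33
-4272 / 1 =-4272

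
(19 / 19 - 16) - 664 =-679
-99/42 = -33/14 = -2.36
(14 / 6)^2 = 49 / 9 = 5.44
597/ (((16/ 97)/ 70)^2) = 6881036925/ 64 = 107516201.95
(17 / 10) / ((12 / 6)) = 17 / 20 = 0.85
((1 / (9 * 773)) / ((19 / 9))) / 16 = 1 / 234992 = 0.00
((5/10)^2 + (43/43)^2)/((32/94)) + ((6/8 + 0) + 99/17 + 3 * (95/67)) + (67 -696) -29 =-46908639/72896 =-643.50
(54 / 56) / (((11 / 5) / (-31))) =-4185 / 308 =-13.59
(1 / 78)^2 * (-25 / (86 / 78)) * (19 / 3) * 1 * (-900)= 11875 / 559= 21.24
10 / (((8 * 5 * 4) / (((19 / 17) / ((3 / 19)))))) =361 / 816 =0.44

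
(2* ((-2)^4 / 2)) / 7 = 16 / 7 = 2.29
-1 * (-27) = 27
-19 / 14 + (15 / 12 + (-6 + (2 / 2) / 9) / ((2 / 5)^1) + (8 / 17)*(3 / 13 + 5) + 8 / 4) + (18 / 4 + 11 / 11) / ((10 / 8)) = -97753 / 16380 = -5.97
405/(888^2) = 45/87616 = 0.00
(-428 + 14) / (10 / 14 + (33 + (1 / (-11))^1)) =-12.31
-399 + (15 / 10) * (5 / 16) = -12753 / 32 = -398.53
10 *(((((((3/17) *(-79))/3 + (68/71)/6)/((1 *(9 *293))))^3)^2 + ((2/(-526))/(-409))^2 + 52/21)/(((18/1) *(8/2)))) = 380024974253558770421028046031279713972246319068341025/1104995694329472878358902223547216611039738443108147646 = 0.34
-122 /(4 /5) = -305 /2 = -152.50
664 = 664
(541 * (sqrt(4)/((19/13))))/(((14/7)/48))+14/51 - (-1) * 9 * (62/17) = 17248856/969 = 17800.68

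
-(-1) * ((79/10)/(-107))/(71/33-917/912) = -396264/6150895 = -0.06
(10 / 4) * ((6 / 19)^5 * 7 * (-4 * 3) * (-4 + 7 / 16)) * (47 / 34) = 7195230 / 2215457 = 3.25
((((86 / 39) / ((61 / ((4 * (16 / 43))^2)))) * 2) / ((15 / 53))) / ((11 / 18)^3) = 562692096 / 226928845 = 2.48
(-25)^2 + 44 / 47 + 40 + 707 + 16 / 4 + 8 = 65092 / 47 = 1384.94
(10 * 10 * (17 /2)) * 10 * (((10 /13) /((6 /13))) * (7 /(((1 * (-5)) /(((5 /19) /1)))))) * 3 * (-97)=28857500 /19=1518815.79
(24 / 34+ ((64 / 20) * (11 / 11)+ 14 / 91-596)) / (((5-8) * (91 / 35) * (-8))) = -327047 / 34476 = -9.49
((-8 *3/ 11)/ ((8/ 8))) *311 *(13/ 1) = -97032/ 11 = -8821.09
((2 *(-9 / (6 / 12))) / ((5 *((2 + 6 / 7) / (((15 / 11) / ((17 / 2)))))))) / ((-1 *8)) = 189 / 3740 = 0.05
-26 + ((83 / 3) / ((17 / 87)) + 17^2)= 6878 / 17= 404.59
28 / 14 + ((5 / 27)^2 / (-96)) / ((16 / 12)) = 186599 / 93312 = 2.00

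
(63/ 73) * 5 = 315/ 73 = 4.32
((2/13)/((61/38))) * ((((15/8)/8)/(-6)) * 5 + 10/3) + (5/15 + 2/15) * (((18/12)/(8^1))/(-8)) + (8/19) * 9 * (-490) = -53707533107/28928640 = -1856.55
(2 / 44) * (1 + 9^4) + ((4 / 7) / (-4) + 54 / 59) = 1358562 / 4543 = 299.05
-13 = -13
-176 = -176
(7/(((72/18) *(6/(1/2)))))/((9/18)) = 7/24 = 0.29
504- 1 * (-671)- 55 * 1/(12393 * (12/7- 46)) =902830127/768366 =1175.00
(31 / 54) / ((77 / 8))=0.06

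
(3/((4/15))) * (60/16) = 42.19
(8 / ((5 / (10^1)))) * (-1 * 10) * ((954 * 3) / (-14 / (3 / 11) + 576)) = -686880 / 787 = -872.78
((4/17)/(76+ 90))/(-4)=-1/2822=-0.00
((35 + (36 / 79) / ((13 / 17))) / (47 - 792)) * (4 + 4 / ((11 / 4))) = -438684 / 1683253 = -0.26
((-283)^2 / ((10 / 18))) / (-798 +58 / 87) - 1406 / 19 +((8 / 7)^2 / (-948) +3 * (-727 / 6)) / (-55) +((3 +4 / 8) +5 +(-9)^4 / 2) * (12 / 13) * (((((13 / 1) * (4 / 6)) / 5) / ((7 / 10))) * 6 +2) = 77811314251639 / 1527806280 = 50930.09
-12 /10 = -6 /5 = -1.20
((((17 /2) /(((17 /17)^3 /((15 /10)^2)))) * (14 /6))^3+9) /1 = 45503901 /512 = 88874.81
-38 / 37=-1.03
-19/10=-1.90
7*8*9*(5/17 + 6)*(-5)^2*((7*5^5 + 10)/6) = 4917559500/17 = 289268205.88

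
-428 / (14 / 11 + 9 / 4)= -18832 / 155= -121.50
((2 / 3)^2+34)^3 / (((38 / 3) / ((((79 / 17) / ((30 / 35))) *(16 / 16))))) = 4118605750 / 235467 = 17491.22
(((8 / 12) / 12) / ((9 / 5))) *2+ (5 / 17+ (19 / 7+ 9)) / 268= 275209 / 2583252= 0.11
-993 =-993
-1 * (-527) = 527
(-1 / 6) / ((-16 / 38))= 19 / 48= 0.40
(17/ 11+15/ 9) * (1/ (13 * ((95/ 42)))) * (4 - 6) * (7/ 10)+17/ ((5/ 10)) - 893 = -58357963/ 67925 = -859.15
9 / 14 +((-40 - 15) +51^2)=35653 / 14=2546.64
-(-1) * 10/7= 10/7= 1.43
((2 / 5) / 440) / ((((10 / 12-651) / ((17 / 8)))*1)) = -51 / 17164400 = -0.00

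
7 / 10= 0.70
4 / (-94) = -2 / 47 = -0.04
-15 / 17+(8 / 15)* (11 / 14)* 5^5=467185 / 357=1308.64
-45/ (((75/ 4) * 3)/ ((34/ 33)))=-136/ 165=-0.82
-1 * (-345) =345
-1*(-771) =771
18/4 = 9/2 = 4.50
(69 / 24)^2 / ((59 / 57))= 30153 / 3776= 7.99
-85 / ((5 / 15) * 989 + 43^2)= -255 / 6536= -0.04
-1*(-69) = 69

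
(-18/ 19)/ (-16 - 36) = 0.02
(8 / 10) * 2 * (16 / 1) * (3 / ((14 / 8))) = 43.89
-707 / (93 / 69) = -16261 / 31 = -524.55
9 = 9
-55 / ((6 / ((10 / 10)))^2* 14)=-55 / 504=-0.11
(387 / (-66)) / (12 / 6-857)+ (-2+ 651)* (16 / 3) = 7234201 / 2090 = 3461.34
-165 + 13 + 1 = -151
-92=-92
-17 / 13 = -1.31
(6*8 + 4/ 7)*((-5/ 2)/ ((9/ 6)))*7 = -1700/ 3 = -566.67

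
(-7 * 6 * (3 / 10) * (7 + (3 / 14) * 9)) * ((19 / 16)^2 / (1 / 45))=-3655125 / 512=-7138.92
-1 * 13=-13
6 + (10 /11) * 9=156 /11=14.18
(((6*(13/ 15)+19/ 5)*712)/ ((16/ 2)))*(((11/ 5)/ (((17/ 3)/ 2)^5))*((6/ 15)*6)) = 23.16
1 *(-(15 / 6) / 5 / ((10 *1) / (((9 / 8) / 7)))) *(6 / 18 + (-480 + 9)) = 1059 / 280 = 3.78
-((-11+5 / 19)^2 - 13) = -36923 / 361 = -102.28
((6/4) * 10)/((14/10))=10.71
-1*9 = -9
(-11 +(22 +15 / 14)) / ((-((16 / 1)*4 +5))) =-0.17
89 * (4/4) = 89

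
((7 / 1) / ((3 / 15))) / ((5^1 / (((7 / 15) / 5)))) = 49 / 75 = 0.65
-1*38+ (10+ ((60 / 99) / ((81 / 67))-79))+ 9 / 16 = -4530679 / 42768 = -105.94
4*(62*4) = 992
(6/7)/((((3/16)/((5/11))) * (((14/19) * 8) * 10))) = 19/539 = 0.04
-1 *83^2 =-6889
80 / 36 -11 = -79 / 9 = -8.78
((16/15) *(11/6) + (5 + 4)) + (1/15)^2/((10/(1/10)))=27389/2500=10.96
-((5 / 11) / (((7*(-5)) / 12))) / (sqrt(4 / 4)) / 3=4 / 77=0.05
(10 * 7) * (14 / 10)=98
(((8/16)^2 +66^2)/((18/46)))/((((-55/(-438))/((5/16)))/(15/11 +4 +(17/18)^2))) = 652275339625/3763584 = 173312.28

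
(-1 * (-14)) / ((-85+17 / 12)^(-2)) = 97806.43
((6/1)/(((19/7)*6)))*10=70/19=3.68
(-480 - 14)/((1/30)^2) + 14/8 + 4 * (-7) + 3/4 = -889251/2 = -444625.50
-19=-19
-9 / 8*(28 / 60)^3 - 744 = -2232343 / 3000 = -744.11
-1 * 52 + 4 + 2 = -46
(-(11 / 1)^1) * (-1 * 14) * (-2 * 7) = -2156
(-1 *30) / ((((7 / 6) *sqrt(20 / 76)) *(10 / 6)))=-108 *sqrt(95) / 35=-30.08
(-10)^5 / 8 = -12500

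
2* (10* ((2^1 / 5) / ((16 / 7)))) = 7 / 2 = 3.50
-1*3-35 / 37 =-146 / 37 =-3.95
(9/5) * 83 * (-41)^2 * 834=1047259638/5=209451927.60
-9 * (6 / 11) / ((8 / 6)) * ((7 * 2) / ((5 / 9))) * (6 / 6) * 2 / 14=-729 / 55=-13.25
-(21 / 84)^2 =-0.06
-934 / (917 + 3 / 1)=-467 / 460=-1.02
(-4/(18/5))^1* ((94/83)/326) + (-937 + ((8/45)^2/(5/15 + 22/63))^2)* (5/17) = -1186621803959959/4305727702125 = -275.59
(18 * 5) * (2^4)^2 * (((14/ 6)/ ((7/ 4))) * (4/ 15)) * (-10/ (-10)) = 8192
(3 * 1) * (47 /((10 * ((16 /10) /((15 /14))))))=2115 /224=9.44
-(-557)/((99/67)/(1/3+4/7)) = 341.06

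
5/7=0.71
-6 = -6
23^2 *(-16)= -8464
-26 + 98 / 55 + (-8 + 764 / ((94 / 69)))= 528.59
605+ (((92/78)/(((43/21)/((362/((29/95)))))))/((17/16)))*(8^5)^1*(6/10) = 3483613796759/275587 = 12640704.38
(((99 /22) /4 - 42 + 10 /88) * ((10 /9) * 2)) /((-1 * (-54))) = -17935 /10692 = -1.68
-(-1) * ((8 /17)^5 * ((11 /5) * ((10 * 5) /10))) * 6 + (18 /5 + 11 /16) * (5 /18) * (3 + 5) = 564867719 /51114852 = 11.05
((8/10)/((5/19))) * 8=608/25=24.32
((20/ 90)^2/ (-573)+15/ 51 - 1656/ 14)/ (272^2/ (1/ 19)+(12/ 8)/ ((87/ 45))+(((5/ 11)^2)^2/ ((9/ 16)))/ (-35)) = -553396912243802/ 6592907529682934751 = -0.00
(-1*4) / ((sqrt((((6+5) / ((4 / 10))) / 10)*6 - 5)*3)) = -4*sqrt(46) / 69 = -0.39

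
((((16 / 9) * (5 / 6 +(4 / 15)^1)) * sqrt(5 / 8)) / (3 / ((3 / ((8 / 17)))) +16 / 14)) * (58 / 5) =11.12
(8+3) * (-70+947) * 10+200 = 96670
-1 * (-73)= 73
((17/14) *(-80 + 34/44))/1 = -96.20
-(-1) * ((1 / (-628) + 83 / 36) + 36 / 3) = 40423 / 2826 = 14.30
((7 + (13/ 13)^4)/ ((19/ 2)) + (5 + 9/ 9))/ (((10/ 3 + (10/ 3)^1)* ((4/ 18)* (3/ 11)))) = 1287/ 76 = 16.93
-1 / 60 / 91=-1 / 5460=-0.00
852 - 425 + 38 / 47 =20107 / 47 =427.81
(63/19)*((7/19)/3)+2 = 2.41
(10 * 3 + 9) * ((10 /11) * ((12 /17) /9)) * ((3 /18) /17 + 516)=13684580 /9537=1434.89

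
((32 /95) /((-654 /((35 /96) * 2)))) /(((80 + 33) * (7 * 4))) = -1 /8424828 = -0.00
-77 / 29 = -2.66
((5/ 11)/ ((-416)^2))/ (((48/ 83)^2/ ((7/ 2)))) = 241115/ 8771862528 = 0.00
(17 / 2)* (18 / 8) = 153 / 8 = 19.12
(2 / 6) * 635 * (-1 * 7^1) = -4445 / 3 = -1481.67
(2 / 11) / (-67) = -2 / 737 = -0.00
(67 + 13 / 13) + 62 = 130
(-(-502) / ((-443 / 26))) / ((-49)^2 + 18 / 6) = -3263 / 266243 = -0.01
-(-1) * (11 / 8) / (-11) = -1 / 8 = -0.12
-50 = -50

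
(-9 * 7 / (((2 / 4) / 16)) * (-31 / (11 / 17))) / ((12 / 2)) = 177072 / 11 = 16097.45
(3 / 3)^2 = 1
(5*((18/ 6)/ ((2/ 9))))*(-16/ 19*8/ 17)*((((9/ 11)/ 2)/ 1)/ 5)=-7776/ 3553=-2.19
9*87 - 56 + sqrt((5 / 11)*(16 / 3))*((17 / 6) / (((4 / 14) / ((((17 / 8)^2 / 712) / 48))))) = 34391*sqrt(165) / 216539136 + 727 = 727.00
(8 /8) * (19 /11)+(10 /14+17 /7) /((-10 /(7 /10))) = 1.51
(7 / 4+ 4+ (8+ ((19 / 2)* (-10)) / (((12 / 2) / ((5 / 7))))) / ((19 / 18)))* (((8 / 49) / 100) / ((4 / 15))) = 4173 / 260680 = 0.02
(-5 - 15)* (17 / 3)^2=-5780 / 9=-642.22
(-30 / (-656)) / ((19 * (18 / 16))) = 5 / 2337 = 0.00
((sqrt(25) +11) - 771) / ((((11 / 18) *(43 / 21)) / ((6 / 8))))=-428085 / 946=-452.52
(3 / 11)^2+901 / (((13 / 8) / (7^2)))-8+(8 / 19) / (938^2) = 178553679393281 / 6573974407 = 27160.69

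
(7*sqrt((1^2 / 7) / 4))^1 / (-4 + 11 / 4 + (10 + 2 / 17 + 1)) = 0.13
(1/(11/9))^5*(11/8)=59049/117128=0.50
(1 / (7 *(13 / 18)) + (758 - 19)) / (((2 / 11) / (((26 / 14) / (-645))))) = -11.71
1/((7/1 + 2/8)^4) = 256/707281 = 0.00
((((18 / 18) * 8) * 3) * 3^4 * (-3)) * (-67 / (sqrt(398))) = 195372 * sqrt(398) / 199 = 19586.23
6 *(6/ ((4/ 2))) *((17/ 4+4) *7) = 2079/ 2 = 1039.50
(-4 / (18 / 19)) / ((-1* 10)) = 19 / 45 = 0.42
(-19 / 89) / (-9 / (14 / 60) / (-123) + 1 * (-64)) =287 / 85618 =0.00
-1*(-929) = 929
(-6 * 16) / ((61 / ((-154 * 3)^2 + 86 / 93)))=-635212096 / 1891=-335913.32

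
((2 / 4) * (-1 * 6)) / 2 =-3 / 2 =-1.50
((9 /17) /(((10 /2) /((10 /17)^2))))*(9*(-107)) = -173340 /4913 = -35.28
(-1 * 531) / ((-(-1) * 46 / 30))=-346.30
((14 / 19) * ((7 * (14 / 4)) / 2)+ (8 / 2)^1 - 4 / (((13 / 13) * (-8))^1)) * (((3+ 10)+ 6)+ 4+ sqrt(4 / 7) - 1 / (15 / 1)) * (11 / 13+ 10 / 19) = 174246 * sqrt(7) / 32851+ 9990104 / 23465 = 439.78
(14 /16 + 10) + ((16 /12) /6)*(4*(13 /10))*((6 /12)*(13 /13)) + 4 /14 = 29581 /2520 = 11.74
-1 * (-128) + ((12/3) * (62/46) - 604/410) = 621994/4715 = 131.92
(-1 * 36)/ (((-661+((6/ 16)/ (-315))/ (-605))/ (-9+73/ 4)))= 169230600/ 335920199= 0.50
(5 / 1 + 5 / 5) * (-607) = -3642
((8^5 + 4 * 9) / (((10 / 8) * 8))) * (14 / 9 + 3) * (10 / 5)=29888.09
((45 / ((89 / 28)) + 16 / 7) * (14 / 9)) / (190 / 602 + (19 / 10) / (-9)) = 61668880 / 251959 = 244.76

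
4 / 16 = 1 / 4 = 0.25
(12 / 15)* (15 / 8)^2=45 / 16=2.81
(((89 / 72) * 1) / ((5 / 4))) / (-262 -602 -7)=-0.00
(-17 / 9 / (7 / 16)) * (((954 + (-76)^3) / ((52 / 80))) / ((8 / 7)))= 22911920 / 9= 2545768.89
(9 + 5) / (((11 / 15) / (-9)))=-1890 / 11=-171.82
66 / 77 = 6 / 7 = 0.86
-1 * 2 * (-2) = 4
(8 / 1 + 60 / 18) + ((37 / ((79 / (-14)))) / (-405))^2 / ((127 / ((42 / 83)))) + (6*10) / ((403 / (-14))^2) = 6662826518788713074 / 584164121736250575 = 11.41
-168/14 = -12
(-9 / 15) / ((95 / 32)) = -96 / 475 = -0.20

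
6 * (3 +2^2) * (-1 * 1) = -42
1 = 1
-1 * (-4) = 4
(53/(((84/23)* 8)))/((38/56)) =1219/456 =2.67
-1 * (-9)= 9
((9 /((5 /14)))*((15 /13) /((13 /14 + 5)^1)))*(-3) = -15876 /1079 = -14.71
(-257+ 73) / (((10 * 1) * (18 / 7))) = -322 / 45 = -7.16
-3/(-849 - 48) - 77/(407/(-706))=1477695/11063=133.57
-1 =-1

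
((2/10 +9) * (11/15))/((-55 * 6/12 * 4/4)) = -92/375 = -0.25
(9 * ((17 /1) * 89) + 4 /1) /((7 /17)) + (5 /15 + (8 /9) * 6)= 694790 /21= 33085.24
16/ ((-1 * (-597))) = 16/ 597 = 0.03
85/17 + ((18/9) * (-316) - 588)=-1215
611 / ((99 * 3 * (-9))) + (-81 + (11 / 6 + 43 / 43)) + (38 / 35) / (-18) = -14679821 / 187110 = -78.46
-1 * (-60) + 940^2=883660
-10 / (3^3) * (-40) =400 / 27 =14.81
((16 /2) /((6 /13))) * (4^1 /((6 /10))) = 1040 /9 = 115.56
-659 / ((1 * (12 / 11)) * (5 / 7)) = -50743 / 60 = -845.72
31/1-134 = -103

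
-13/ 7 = -1.86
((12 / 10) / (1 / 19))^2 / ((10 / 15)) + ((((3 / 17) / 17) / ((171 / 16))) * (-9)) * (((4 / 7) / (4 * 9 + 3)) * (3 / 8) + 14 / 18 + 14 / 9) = 9740526014 / 12492025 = 779.74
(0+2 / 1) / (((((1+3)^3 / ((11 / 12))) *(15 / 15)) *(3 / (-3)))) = -11 / 384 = -0.03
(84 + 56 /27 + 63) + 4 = 4133 /27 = 153.07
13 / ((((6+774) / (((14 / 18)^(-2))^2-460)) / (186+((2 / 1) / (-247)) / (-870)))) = -21941260096129 / 15478526700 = -1417.53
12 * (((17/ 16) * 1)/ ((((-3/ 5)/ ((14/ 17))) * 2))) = -8.75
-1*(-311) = 311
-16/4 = -4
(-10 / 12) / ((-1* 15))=1 / 18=0.06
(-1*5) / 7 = -5 / 7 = -0.71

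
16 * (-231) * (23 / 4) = -21252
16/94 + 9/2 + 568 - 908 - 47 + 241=-13285/94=-141.33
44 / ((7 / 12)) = 528 / 7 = 75.43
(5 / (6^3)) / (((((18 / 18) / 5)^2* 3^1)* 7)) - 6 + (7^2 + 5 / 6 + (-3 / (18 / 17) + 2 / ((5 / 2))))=41.83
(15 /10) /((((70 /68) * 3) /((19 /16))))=323 /560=0.58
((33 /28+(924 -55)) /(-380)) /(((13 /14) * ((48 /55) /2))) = -268015 /47424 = -5.65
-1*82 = -82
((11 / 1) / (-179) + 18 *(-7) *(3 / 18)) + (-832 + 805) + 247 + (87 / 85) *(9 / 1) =3167007 / 15215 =208.15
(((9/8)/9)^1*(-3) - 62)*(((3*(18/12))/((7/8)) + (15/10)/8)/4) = -297903/3584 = -83.12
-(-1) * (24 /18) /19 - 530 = -30206 /57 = -529.93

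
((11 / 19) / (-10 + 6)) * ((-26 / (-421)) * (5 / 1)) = -715 / 15998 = -0.04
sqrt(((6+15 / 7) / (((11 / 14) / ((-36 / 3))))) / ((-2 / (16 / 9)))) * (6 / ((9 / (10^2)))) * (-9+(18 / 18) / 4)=-14000 * sqrt(209) / 33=-6133.20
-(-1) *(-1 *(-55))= 55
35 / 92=0.38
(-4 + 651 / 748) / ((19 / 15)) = -35115 / 14212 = -2.47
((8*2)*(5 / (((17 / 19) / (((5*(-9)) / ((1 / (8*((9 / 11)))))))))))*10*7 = -344736000 / 187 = -1843508.02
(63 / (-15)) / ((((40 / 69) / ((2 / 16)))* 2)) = -1449 / 3200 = -0.45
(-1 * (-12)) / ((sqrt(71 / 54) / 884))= 31824 * sqrt(426) / 71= 9251.27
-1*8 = -8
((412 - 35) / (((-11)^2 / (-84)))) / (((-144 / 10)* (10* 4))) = 2639 / 5808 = 0.45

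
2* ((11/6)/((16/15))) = 55/16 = 3.44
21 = 21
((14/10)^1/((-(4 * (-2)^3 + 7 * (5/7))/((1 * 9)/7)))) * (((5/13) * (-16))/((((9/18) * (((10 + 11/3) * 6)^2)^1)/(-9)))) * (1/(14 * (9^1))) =0.00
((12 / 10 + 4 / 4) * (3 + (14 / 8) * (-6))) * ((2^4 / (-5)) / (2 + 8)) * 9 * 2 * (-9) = -21384 / 25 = -855.36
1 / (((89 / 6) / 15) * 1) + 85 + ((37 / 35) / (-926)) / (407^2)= 1110737208261 / 12913861730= 86.01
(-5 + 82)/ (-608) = -77/ 608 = -0.13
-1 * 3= -3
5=5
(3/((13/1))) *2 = 6/13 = 0.46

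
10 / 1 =10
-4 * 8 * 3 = -96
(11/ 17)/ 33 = 1/ 51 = 0.02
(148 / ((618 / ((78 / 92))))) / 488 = 481 / 1156072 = 0.00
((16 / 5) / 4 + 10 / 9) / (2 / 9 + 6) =43 / 140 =0.31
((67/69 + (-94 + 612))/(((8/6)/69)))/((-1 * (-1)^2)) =-107427/4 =-26856.75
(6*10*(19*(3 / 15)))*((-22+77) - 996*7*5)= -7935540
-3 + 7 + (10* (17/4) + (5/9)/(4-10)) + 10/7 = 9041/189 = 47.84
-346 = -346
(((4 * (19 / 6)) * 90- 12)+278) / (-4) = -703 / 2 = -351.50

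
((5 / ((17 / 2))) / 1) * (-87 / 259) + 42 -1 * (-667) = 3120857 / 4403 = 708.80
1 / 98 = 0.01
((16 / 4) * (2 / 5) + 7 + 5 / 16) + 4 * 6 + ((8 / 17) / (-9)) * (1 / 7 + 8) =927821 / 28560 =32.49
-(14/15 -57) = 56.07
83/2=41.50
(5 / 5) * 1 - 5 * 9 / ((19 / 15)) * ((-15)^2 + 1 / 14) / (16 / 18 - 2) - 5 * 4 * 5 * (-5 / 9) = 34726973 / 4788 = 7252.92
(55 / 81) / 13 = 55 / 1053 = 0.05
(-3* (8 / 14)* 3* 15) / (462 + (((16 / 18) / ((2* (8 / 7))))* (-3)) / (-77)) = -35640 / 213451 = -0.17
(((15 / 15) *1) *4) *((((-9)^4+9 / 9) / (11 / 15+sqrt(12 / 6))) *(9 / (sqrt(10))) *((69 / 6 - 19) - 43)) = -536837220 *sqrt(5) / 329+196840314 *sqrt(10) / 329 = -1756658.93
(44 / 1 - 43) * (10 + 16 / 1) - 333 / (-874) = 23057 / 874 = 26.38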